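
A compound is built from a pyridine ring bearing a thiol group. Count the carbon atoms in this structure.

Atom tally by fragment:
  pyridine ring core → C:5 H:5 N:1
  (− 1 ring H displaced by substituents)
  + SH → S:1 H:1
Element totals:
  C: 5
  H: 5
  N: 1
  S: 1

5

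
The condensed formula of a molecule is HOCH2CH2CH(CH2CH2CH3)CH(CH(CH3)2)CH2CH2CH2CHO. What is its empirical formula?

Atom tally by fragment:
  HOCH2CH2 → C:2 H:5 O:1
  CH(CH2CH2CH3) → C:4 H:8
  CH(CH(CH3)2) → C:4 H:8
  CH2 → C:1 H:2
  CH2 → C:1 H:2
  CH2CHO → C:2 H:3 O:1
Element totals:
  C: 14
  H: 28
  O: 2
Molecular formula: C14H28O2.
gcd of subscripts = 2; dividing each by 2:
  C: 14/2 = 7
  H: 28/2 = 14
  O: 2/2 = 1

C7H14O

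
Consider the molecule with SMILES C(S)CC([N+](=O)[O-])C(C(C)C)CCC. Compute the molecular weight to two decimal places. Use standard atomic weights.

Atom tally by fragment:
  HSCH2 → C:1 H:3 S:1
  CH2 → C:1 H:2
  CH(NO2) → C:1 H:1 N:1 O:2
  CH(CH(CH3)2) → C:4 H:8
  CH2 → C:1 H:2
  CH2 → C:1 H:2
  CH3 → C:1 H:3
Element totals:
  C: 10
  H: 21
  N: 1
  O: 2
  S: 1
Molecular formula: C10H21NO2S.
  M = 10(12.011) + 21(1.008) + 14.007 + 2(15.999) + 32.06
    = 120.110 + 21.168 + 14.007 + 31.998 + 32.060 = 219.343

219.34 g/mol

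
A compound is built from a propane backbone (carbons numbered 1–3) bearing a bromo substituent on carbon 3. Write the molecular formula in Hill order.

C3H7Br

Atom tally by fragment:
  CH3 → C:1 H:3
  CH2 → C:1 H:2
  CH2Br → C:1 H:2 Br:1
Element totals:
  C: 3
  H: 7
  Br: 1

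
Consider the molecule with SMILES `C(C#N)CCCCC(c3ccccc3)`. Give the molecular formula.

Atom tally by fragment:
  NCCH2 → C:2 H:2 N:1
  CH2 → C:1 H:2
  CH2 → C:1 H:2
  CH2 → C:1 H:2
  CH2 → C:1 H:2
  CH2C6H5 → C:7 H:7
Element totals:
  C: 13
  H: 17
  N: 1

C13H17N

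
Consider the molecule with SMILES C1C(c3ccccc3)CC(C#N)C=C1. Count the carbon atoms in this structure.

Atom tally by fragment:
  cyclohexene ring core → C:6 H:10
  (− 2 ring H displaced by substituents)
  + C6H5 → C:6 H:5
  + CN → C:1 N:1
Element totals:
  C: 13
  H: 13
  N: 1

13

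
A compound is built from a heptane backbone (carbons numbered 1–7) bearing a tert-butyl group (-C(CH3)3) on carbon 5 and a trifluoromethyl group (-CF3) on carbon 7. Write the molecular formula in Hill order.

Atom tally by fragment:
  CH3 → C:1 H:3
  CH2 → C:1 H:2
  CH2 → C:1 H:2
  CH2 → C:1 H:2
  CH(C(CH3)3) → C:5 H:10
  CH2 → C:1 H:2
  CH2CF3 → C:2 H:2 F:3
Element totals:
  C: 12
  H: 23
  F: 3

C12H23F3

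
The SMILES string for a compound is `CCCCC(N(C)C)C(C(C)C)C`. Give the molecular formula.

C12H27N

Atom tally by fragment:
  CH3 → C:1 H:3
  CH2 → C:1 H:2
  CH2 → C:1 H:2
  CH2 → C:1 H:2
  CH(N(CH3)2) → C:3 H:7 N:1
  CH(CH(CH3)2) → C:4 H:8
  CH3 → C:1 H:3
Element totals:
  C: 12
  H: 27
  N: 1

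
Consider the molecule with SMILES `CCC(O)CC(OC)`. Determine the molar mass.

Atom tally by fragment:
  CH3 → C:1 H:3
  CH2 → C:1 H:2
  CH(OH) → C:1 H:2 O:1
  CH2 → C:1 H:2
  CH2OCH3 → C:2 H:5 O:1
Element totals:
  C: 6
  H: 14
  O: 2
Molecular formula: C6H14O2.
  M = 6(12.011) + 14(1.008) + 2(15.999)
    = 72.066 + 14.112 + 31.998 = 118.176

118.18 g/mol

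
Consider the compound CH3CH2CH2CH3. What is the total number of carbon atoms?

4

Atom tally by fragment:
  CH3 → C:1 H:3
  CH2 → C:1 H:2
  CH2 → C:1 H:2
  CH3 → C:1 H:3
Element totals:
  C: 4
  H: 10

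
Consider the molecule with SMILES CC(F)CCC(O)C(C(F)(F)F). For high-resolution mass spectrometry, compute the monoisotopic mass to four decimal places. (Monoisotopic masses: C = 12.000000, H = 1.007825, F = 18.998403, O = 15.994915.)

188.0824

Atom tally by fragment:
  CH3 → C:1 H:3
  CH(F) → C:1 H:1 F:1
  CH2 → C:1 H:2
  CH2 → C:1 H:2
  CH(OH) → C:1 H:2 O:1
  CH2CF3 → C:2 H:2 F:3
Element totals:
  C: 7
  H: 12
  F: 4
  O: 1
Molecular formula: C7H12F4O.
  M = 7(12.0) + 12(1.007825) + 4(18.998403) + 15.994915
    = 84.000000 + 12.093900 + 75.993612 + 15.994915 = 188.082427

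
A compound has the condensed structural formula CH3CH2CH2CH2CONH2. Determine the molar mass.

101.15 g/mol

Atom tally by fragment:
  CH3 → C:1 H:3
  CH2 → C:1 H:2
  CH2 → C:1 H:2
  CH2CONH2 → C:2 H:4 O:1 N:1
Element totals:
  C: 5
  H: 11
  N: 1
  O: 1
Molecular formula: C5H11NO.
  M = 5(12.011) + 11(1.008) + 14.007 + 15.999
    = 60.055 + 11.088 + 14.007 + 15.999 = 101.149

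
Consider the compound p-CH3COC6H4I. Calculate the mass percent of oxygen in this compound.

6.50%

Element totals:
  C: 8
  H: 7
  I: 1
  O: 1
Molecular formula: C8H7IO.
Molar mass = 246.047 g/mol.
Mass from O: 1 × 15.999 = 15.999 g/mol.
%O = 15.999 / 246.047 × 100 = 6.50%.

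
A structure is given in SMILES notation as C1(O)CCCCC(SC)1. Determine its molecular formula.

C7H14OS

Atom tally by fragment:
  cyclohexane ring core → C:6 H:12
  (− 2 ring H displaced by substituents)
  + OH → O:1 H:1
  + SCH3 → C:1 H:3 S:1
Element totals:
  C: 7
  H: 14
  O: 1
  S: 1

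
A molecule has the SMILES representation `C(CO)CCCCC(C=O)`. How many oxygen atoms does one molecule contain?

2

Atom tally by fragment:
  HOCH2CH2 → C:2 H:5 O:1
  CH2 → C:1 H:2
  CH2 → C:1 H:2
  CH2 → C:1 H:2
  CH2 → C:1 H:2
  CH2CHO → C:2 H:3 O:1
Element totals:
  C: 8
  H: 16
  O: 2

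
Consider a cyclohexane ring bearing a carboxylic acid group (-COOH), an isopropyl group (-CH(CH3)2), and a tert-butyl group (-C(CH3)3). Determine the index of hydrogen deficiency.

2

Atom tally by fragment:
  cyclohexane ring core → C:6 H:12
  (− 3 ring H displaced by substituents)
  + COOH → C:1 H:1 O:2
  + CH(CH3)2 → C:3 H:7
  + C(CH3)3 → C:4 H:9
Element totals:
  C: 14
  H: 26
  O: 2
Molecular formula: C14H26O2.
DoU = (2C + 2 + N − H − X) / 2 = (2·14 + 2 + 0 − 26 − 0) / 2 = 2.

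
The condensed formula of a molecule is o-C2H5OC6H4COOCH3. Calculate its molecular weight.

Atom tally by fragment:
  benzene ring core → C:6 H:6
  (− 2 ring H displaced by substituents)
  + OC2H5 → C:2 H:5 O:1
  + COOCH3 → C:2 H:3 O:2
Element totals:
  C: 10
  H: 12
  O: 3
Molecular formula: C10H12O3.
  M = 10(12.011) + 12(1.008) + 3(15.999)
    = 120.110 + 12.096 + 47.997 = 180.203

180.20 g/mol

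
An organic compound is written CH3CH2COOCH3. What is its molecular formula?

C4H8O2

Element totals:
  C: 4
  H: 8
  O: 2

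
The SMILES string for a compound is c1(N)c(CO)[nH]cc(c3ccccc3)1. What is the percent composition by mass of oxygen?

8.50%

Atom tally by fragment:
  pyrrole ring core → C:4 H:5 N:1
  (− 3 ring H displaced by substituents)
  + NH2 → N:1 H:2
  + CH2OH → C:1 H:3 O:1
  + C6H5 → C:6 H:5
Element totals:
  C: 11
  H: 12
  N: 2
  O: 1
Molecular formula: C11H12N2O.
Molar mass = 188.230 g/mol.
Mass from O: 1 × 15.999 = 15.999 g/mol.
%O = 15.999 / 188.230 × 100 = 8.50%.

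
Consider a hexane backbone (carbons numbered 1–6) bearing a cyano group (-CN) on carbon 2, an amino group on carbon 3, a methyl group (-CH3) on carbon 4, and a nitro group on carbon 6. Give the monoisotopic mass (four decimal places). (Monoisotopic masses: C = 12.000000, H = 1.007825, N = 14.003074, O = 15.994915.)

Atom tally by fragment:
  CH3 → C:1 H:3
  CH(CN) → C:2 H:1 N:1
  CH(NH2) → C:1 H:3 N:1
  CH(CH3) → C:2 H:4
  CH2 → C:1 H:2
  CH2NO2 → C:1 H:2 N:1 O:2
Element totals:
  C: 8
  H: 15
  N: 3
  O: 2
Molecular formula: C8H15N3O2.
  M = 8(12.0) + 15(1.007825) + 3(14.003074) + 2(15.994915)
    = 96.000000 + 15.117375 + 42.009222 + 31.989830 = 185.116427

185.1164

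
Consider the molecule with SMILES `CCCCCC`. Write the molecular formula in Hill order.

C6H14

Atom tally by fragment:
  CH3 → C:1 H:3
  CH2 → C:1 H:2
  CH2 → C:1 H:2
  CH2 → C:1 H:2
  CH2 → C:1 H:2
  CH3 → C:1 H:3
Element totals:
  C: 6
  H: 14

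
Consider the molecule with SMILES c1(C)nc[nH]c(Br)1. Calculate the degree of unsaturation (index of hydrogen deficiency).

3

Atom tally by fragment:
  imidazole ring core → C:3 H:4 N:2
  (− 2 ring H displaced by substituents)
  + CH3 → C:1 H:3
  + Br → Br:1
Element totals:
  C: 4
  H: 5
  Br: 1
  N: 2
Molecular formula: C4H5BrN2.
DoU = (2C + 2 + N − H − X) / 2 = (2·4 + 2 + 2 − 5 − 1) / 2 = 3.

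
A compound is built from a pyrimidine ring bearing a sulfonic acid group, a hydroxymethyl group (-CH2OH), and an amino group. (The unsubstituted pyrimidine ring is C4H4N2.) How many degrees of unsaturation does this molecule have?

Atom tally by fragment:
  pyrimidine ring core → C:4 H:4 N:2
  (− 3 ring H displaced by substituents)
  + SO3H → S:1 O:3 H:1
  + CH2OH → C:1 H:3 O:1
  + NH2 → N:1 H:2
Element totals:
  C: 5
  H: 7
  N: 3
  O: 4
  S: 1
Molecular formula: C5H7N3O4S.
DoU = (2C + 2 + N − H − X) / 2 = (2·5 + 2 + 3 − 7 − 0) / 2 = 4.

4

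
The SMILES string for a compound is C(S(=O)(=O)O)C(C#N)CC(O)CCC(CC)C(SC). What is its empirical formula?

C12H23NO4S2

Atom tally by fragment:
  HO3SCH2 → C:1 H:3 S:1 O:3
  CH(CN) → C:2 H:1 N:1
  CH2 → C:1 H:2
  CH(OH) → C:1 H:2 O:1
  CH2 → C:1 H:2
  CH2 → C:1 H:2
  CH(C2H5) → C:3 H:6
  CH2SCH3 → C:2 H:5 S:1
Element totals:
  C: 12
  H: 23
  N: 1
  O: 4
  S: 2
Molecular formula: C12H23NO4S2.
gcd of subscripts (12, 23, 1, 4, 2) = 1, so the empirical formula equals the molecular formula.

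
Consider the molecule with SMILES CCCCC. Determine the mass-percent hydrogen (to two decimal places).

Atom tally by fragment:
  CH3 → C:1 H:3
  CH2 → C:1 H:2
  CH2 → C:1 H:2
  CH2 → C:1 H:2
  CH3 → C:1 H:3
Element totals:
  C: 5
  H: 12
Molecular formula: C5H12.
Molar mass = 72.151 g/mol.
Mass from H: 12 × 1.008 = 12.096 g/mol.
%H = 12.096 / 72.151 × 100 = 16.76%.

16.76%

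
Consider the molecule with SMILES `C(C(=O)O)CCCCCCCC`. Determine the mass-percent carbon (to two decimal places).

Atom tally by fragment:
  HOOCCH2 → C:2 H:3 O:2
  CH2 → C:1 H:2
  CH2 → C:1 H:2
  CH2 → C:1 H:2
  CH2 → C:1 H:2
  CH2 → C:1 H:2
  CH2 → C:1 H:2
  CH2 → C:1 H:2
  CH3 → C:1 H:3
Element totals:
  C: 10
  H: 20
  O: 2
Molecular formula: C10H20O2.
Molar mass = 172.268 g/mol.
Mass from C: 10 × 12.011 = 120.110 g/mol.
%C = 120.110 / 172.268 × 100 = 69.72%.

69.72%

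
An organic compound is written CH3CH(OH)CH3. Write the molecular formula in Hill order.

C3H8O

Atom tally by fragment:
  CH3 → C:1 H:3
  CH(OH) → C:1 H:2 O:1
  CH3 → C:1 H:3
Element totals:
  C: 3
  H: 8
  O: 1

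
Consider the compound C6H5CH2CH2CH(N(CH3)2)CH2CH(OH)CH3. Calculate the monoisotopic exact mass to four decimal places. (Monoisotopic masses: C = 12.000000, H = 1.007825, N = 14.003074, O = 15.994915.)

Atom tally by fragment:
  C6H5CH2 → C:7 H:7
  CH2 → C:1 H:2
  CH(N(CH3)2) → C:3 H:7 N:1
  CH2 → C:1 H:2
  CH(OH) → C:1 H:2 O:1
  CH3 → C:1 H:3
Element totals:
  C: 14
  H: 23
  N: 1
  O: 1
Molecular formula: C14H23NO.
  M = 14(12.0) + 23(1.007825) + 14.003074 + 15.994915
    = 168.000000 + 23.179975 + 14.003074 + 15.994915 = 221.177964

221.1780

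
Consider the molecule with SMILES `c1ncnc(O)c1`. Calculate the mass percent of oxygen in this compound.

16.65%

Atom tally by fragment:
  pyrimidine ring core → C:4 H:4 N:2
  (− 1 ring H displaced by substituents)
  + OH → O:1 H:1
Element totals:
  C: 4
  H: 4
  N: 2
  O: 1
Molecular formula: C4H4N2O.
Molar mass = 96.089 g/mol.
Mass from O: 1 × 15.999 = 15.999 g/mol.
%O = 15.999 / 96.089 × 100 = 16.65%.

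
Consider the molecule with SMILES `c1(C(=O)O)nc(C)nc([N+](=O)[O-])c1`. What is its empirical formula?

C6H5N3O4

Atom tally by fragment:
  pyrimidine ring core → C:4 H:4 N:2
  (− 3 ring H displaced by substituents)
  + COOH → C:1 H:1 O:2
  + CH3 → C:1 H:3
  + NO2 → N:1 O:2
Element totals:
  C: 6
  H: 5
  N: 3
  O: 4
Molecular formula: C6H5N3O4.
gcd of subscripts (6, 5, 3, 4) = 1, so the empirical formula equals the molecular formula.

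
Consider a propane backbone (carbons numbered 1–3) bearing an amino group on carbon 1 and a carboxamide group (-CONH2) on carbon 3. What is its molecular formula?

Atom tally by fragment:
  H2NCH2 → C:1 H:4 N:1
  CH2 → C:1 H:2
  CH2CONH2 → C:2 H:4 O:1 N:1
Element totals:
  C: 4
  H: 10
  N: 2
  O: 1

C4H10N2O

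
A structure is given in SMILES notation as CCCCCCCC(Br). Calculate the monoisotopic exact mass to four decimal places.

Atom tally by fragment:
  CH3 → C:1 H:3
  CH2 → C:1 H:2
  CH2 → C:1 H:2
  CH2 → C:1 H:2
  CH2 → C:1 H:2
  CH2 → C:1 H:2
  CH2 → C:1 H:2
  CH2Br → C:1 H:2 Br:1
Element totals:
  C: 8
  H: 17
  Br: 1
Molecular formula: C8H17Br.
  M = 8(12.0) + 17(1.007825) + 78.918338
    = 96.000000 + 17.133025 + 78.918338 = 192.051363

192.0514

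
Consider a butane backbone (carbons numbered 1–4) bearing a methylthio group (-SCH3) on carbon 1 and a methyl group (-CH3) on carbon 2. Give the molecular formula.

Atom tally by fragment:
  CH3SCH2 → C:2 H:5 S:1
  CH(CH3) → C:2 H:4
  CH2 → C:1 H:2
  CH3 → C:1 H:3
Element totals:
  C: 6
  H: 14
  S: 1

C6H14S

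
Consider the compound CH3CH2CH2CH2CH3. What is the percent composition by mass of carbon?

Atom tally by fragment:
  CH3 → C:1 H:3
  CH2 → C:1 H:2
  CH2 → C:1 H:2
  CH2 → C:1 H:2
  CH3 → C:1 H:3
Element totals:
  C: 5
  H: 12
Molecular formula: C5H12.
Molar mass = 72.151 g/mol.
Mass from C: 5 × 12.011 = 60.055 g/mol.
%C = 60.055 / 72.151 × 100 = 83.24%.

83.24%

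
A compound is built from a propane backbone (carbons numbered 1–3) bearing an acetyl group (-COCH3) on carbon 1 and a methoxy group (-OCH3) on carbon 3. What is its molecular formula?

C6H12O2

Atom tally by fragment:
  CH3COCH2 → C:3 H:5 O:1
  CH2 → C:1 H:2
  CH2OCH3 → C:2 H:5 O:1
Element totals:
  C: 6
  H: 12
  O: 2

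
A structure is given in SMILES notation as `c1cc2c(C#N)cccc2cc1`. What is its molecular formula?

C11H7N

Atom tally by fragment:
  naphthalene ring system core → C:10 H:8
  (− 1 ring H displaced by substituents)
  + CN → C:1 N:1
Element totals:
  C: 11
  H: 7
  N: 1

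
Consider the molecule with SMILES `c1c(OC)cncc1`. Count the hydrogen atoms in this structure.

7

Atom tally by fragment:
  pyridine ring core → C:5 H:5 N:1
  (− 1 ring H displaced by substituents)
  + OCH3 → C:1 H:3 O:1
Element totals:
  C: 6
  H: 7
  N: 1
  O: 1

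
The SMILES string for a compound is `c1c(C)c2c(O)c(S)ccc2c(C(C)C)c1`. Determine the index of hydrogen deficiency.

Atom tally by fragment:
  naphthalene ring system core → C:10 H:8
  (− 4 ring H displaced by substituents)
  + CH3 → C:1 H:3
  + OH → O:1 H:1
  + SH → S:1 H:1
  + CH(CH3)2 → C:3 H:7
Element totals:
  C: 14
  H: 16
  O: 1
  S: 1
Molecular formula: C14H16OS.
DoU = (2C + 2 + N − H − X) / 2 = (2·14 + 2 + 0 − 16 − 0) / 2 = 7.

7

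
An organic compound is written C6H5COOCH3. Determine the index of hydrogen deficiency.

5

Atom tally by fragment:
  benzene ring core → C:6 H:6
  (− 1 ring H displaced by substituents)
  + COOCH3 → C:2 H:3 O:2
Element totals:
  C: 8
  H: 8
  O: 2
Molecular formula: C8H8O2.
DoU = (2C + 2 + N − H − X) / 2 = (2·8 + 2 + 0 − 8 − 0) / 2 = 5.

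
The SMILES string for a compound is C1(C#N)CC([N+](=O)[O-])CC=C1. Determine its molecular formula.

Atom tally by fragment:
  cyclohexene ring core → C:6 H:10
  (− 2 ring H displaced by substituents)
  + CN → C:1 N:1
  + NO2 → N:1 O:2
Element totals:
  C: 7
  H: 8
  N: 2
  O: 2

C7H8N2O2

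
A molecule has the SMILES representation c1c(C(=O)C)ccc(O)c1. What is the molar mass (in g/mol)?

136.15 g/mol

Atom tally by fragment:
  benzene ring core → C:6 H:6
  (− 2 ring H displaced by substituents)
  + COCH3 → C:2 H:3 O:1
  + OH → O:1 H:1
Element totals:
  C: 8
  H: 8
  O: 2
Molecular formula: C8H8O2.
  M = 8(12.011) + 8(1.008) + 2(15.999)
    = 96.088 + 8.064 + 31.998 = 136.150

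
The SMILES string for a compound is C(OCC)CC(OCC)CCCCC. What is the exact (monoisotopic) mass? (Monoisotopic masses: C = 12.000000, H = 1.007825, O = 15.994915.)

Atom tally by fragment:
  C2H5OCH2 → C:3 H:7 O:1
  CH2 → C:1 H:2
  CH(OC2H5) → C:3 H:6 O:1
  CH2 → C:1 H:2
  CH2 → C:1 H:2
  CH2 → C:1 H:2
  CH2 → C:1 H:2
  CH3 → C:1 H:3
Element totals:
  C: 12
  H: 26
  O: 2
Molecular formula: C12H26O2.
  M = 12(12.0) + 26(1.007825) + 2(15.994915)
    = 144.000000 + 26.203450 + 31.989830 = 202.193280

202.1933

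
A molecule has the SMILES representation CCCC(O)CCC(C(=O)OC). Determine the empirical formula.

Atom tally by fragment:
  CH3 → C:1 H:3
  CH2 → C:1 H:2
  CH2 → C:1 H:2
  CH(OH) → C:1 H:2 O:1
  CH2 → C:1 H:2
  CH2 → C:1 H:2
  CH2COOCH3 → C:3 H:5 O:2
Element totals:
  C: 9
  H: 18
  O: 3
Molecular formula: C9H18O3.
gcd of subscripts = 3; dividing each by 3:
  C: 9/3 = 3
  H: 18/3 = 6
  O: 3/3 = 1

C3H6O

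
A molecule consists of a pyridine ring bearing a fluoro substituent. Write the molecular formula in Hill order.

C5H4FN

Atom tally by fragment:
  pyridine ring core → C:5 H:5 N:1
  (− 1 ring H displaced by substituents)
  + F → F:1
Element totals:
  C: 5
  H: 4
  F: 1
  N: 1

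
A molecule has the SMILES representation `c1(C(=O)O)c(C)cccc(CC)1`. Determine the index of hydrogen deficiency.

Atom tally by fragment:
  benzene ring core → C:6 H:6
  (− 3 ring H displaced by substituents)
  + COOH → C:1 H:1 O:2
  + CH3 → C:1 H:3
  + C2H5 → C:2 H:5
Element totals:
  C: 10
  H: 12
  O: 2
Molecular formula: C10H12O2.
DoU = (2C + 2 + N − H − X) / 2 = (2·10 + 2 + 0 − 12 − 0) / 2 = 5.

5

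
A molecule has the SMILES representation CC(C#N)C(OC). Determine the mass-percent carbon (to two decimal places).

Atom tally by fragment:
  CH3 → C:1 H:3
  CH(CN) → C:2 H:1 N:1
  CH2OCH3 → C:2 H:5 O:1
Element totals:
  C: 5
  H: 9
  N: 1
  O: 1
Molecular formula: C5H9NO.
Molar mass = 99.133 g/mol.
Mass from C: 5 × 12.011 = 60.055 g/mol.
%C = 60.055 / 99.133 × 100 = 60.58%.

60.58%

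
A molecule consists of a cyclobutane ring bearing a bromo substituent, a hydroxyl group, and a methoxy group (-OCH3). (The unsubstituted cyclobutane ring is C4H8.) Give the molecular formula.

Atom tally by fragment:
  cyclobutane ring core → C:4 H:8
  (− 3 ring H displaced by substituents)
  + Br → Br:1
  + OH → O:1 H:1
  + OCH3 → C:1 H:3 O:1
Element totals:
  C: 5
  H: 9
  Br: 1
  O: 2

C5H9BrO2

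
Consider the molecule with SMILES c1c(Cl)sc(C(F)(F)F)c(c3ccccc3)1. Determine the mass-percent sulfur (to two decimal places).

Atom tally by fragment:
  thiophene ring core → C:4 H:4 S:1
  (− 3 ring H displaced by substituents)
  + Cl → Cl:1
  + CF3 → C:1 F:3
  + C6H5 → C:6 H:5
Element totals:
  C: 11
  H: 6
  Cl: 1
  F: 3
  S: 1
Molecular formula: C11H6ClF3S.
Molar mass = 262.673 g/mol.
Mass from S: 1 × 32.06 = 32.060 g/mol.
%S = 32.060 / 262.673 × 100 = 12.21%.

12.21%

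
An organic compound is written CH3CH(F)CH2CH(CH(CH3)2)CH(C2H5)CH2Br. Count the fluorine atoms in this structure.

1

Atom tally by fragment:
  CH3 → C:1 H:3
  CH(F) → C:1 H:1 F:1
  CH2 → C:1 H:2
  CH(CH(CH3)2) → C:4 H:8
  CH(C2H5) → C:3 H:6
  CH2Br → C:1 H:2 Br:1
Element totals:
  C: 11
  H: 22
  Br: 1
  F: 1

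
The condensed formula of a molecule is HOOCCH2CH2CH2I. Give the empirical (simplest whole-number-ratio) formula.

Element totals:
  C: 4
  H: 7
  I: 1
  O: 2
Molecular formula: C4H7IO2.
gcd of subscripts (4, 7, 1, 2) = 1, so the empirical formula equals the molecular formula.

C4H7IO2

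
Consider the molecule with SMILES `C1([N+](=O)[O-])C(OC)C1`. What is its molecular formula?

C4H7NO3

Atom tally by fragment:
  cyclopropane ring core → C:3 H:6
  (− 2 ring H displaced by substituents)
  + NO2 → N:1 O:2
  + OCH3 → C:1 H:3 O:1
Element totals:
  C: 4
  H: 7
  N: 1
  O: 3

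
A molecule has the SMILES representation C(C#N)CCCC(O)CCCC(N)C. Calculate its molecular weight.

Atom tally by fragment:
  NCCH2 → C:2 H:2 N:1
  CH2 → C:1 H:2
  CH2 → C:1 H:2
  CH2 → C:1 H:2
  CH(OH) → C:1 H:2 O:1
  CH2 → C:1 H:2
  CH2 → C:1 H:2
  CH2 → C:1 H:2
  CH(NH2) → C:1 H:3 N:1
  CH3 → C:1 H:3
Element totals:
  C: 11
  H: 22
  N: 2
  O: 1
Molecular formula: C11H22N2O.
  M = 11(12.011) + 22(1.008) + 2(14.007) + 15.999
    = 132.121 + 22.176 + 28.014 + 15.999 = 198.310

198.31 g/mol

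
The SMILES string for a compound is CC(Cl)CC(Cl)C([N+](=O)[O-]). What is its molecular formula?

C5H9Cl2NO2

Atom tally by fragment:
  CH3 → C:1 H:3
  CH(Cl) → C:1 H:1 Cl:1
  CH2 → C:1 H:2
  CH(Cl) → C:1 H:1 Cl:1
  CH2NO2 → C:1 H:2 N:1 O:2
Element totals:
  C: 5
  H: 9
  Cl: 2
  N: 1
  O: 2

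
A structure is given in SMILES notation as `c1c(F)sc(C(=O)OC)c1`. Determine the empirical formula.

Atom tally by fragment:
  thiophene ring core → C:4 H:4 S:1
  (− 2 ring H displaced by substituents)
  + F → F:1
  + COOCH3 → C:2 H:3 O:2
Element totals:
  C: 6
  H: 5
  F: 1
  O: 2
  S: 1
Molecular formula: C6H5FO2S.
gcd of subscripts (6, 1, 5, 2, 1) = 1, so the empirical formula equals the molecular formula.

C6H5FO2S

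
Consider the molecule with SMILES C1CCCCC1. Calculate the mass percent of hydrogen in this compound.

14.37%

Atom tally by fragment:
  cyclohexane ring core → C:6 H:12
Element totals:
  C: 6
  H: 12
Molecular formula: C6H12.
Molar mass = 84.162 g/mol.
Mass from H: 12 × 1.008 = 12.096 g/mol.
%H = 12.096 / 84.162 × 100 = 14.37%.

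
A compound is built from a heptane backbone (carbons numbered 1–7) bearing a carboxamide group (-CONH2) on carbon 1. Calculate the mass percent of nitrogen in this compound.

Atom tally by fragment:
  H2NOCCH2 → C:2 H:4 O:1 N:1
  CH2 → C:1 H:2
  CH2 → C:1 H:2
  CH2 → C:1 H:2
  CH2 → C:1 H:2
  CH2 → C:1 H:2
  CH3 → C:1 H:3
Element totals:
  C: 8
  H: 17
  N: 1
  O: 1
Molecular formula: C8H17NO.
Molar mass = 143.230 g/mol.
Mass from N: 1 × 14.007 = 14.007 g/mol.
%N = 14.007 / 143.230 × 100 = 9.78%.

9.78%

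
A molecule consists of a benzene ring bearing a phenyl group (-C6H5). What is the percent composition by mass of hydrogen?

6.54%

Atom tally by fragment:
  benzene ring core → C:6 H:6
  (− 1 ring H displaced by substituents)
  + C6H5 → C:6 H:5
Element totals:
  C: 12
  H: 10
Molecular formula: C12H10.
Molar mass = 154.212 g/mol.
Mass from H: 10 × 1.008 = 10.080 g/mol.
%H = 10.080 / 154.212 × 100 = 6.54%.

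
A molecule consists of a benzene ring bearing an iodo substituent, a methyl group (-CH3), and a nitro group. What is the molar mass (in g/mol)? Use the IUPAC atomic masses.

263.03 g/mol

Atom tally by fragment:
  benzene ring core → C:6 H:6
  (− 3 ring H displaced by substituents)
  + I → I:1
  + CH3 → C:1 H:3
  + NO2 → N:1 O:2
Element totals:
  C: 7
  H: 6
  I: 1
  N: 1
  O: 2
Molecular formula: C7H6INO2.
  M = 7(12.011) + 6(1.008) + 126.904 + 14.007 + 2(15.999)
    = 84.077 + 6.048 + 126.904 + 14.007 + 31.998 = 263.034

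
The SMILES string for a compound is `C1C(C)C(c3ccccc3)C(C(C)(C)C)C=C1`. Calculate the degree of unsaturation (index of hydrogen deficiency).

6

Atom tally by fragment:
  cyclohexene ring core → C:6 H:10
  (− 3 ring H displaced by substituents)
  + CH3 → C:1 H:3
  + C6H5 → C:6 H:5
  + C(CH3)3 → C:4 H:9
Element totals:
  C: 17
  H: 24
Molecular formula: C17H24.
DoU = (2C + 2 + N − H − X) / 2 = (2·17 + 2 + 0 − 24 − 0) / 2 = 6.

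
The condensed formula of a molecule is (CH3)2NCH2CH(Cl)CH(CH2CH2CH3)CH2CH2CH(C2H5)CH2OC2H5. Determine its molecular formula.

C16H34ClNO

Element totals:
  C: 16
  H: 34
  Cl: 1
  N: 1
  O: 1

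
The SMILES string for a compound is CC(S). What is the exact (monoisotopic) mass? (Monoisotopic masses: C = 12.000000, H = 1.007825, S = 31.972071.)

62.0190

Atom tally by fragment:
  CH3 → C:1 H:3
  CH2SH → C:1 H:3 S:1
Element totals:
  C: 2
  H: 6
  S: 1
Molecular formula: C2H6S.
  M = 2(12.0) + 6(1.007825) + 31.972071
    = 24.000000 + 6.046950 + 31.972071 = 62.019021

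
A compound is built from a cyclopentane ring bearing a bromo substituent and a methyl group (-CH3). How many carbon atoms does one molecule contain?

6

Atom tally by fragment:
  cyclopentane ring core → C:5 H:10
  (− 2 ring H displaced by substituents)
  + Br → Br:1
  + CH3 → C:1 H:3
Element totals:
  C: 6
  H: 11
  Br: 1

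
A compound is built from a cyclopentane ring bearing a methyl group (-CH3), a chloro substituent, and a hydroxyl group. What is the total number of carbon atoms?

6

Atom tally by fragment:
  cyclopentane ring core → C:5 H:10
  (− 3 ring H displaced by substituents)
  + CH3 → C:1 H:3
  + Cl → Cl:1
  + OH → O:1 H:1
Element totals:
  C: 6
  H: 11
  Cl: 1
  O: 1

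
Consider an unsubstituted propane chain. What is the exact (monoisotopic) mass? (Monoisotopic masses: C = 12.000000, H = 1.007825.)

44.0626

Atom tally by fragment:
  CH3 → C:1 H:3
  CH2 → C:1 H:2
  CH3 → C:1 H:3
Element totals:
  C: 3
  H: 8
Molecular formula: C3H8.
  M = 3(12.0) + 8(1.007825)
    = 36.000000 + 8.062600 = 44.062600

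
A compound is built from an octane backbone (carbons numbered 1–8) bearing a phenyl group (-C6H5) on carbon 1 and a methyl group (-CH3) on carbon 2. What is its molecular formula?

Atom tally by fragment:
  C6H5CH2 → C:7 H:7
  CH(CH3) → C:2 H:4
  CH2 → C:1 H:2
  CH2 → C:1 H:2
  CH2 → C:1 H:2
  CH2 → C:1 H:2
  CH2 → C:1 H:2
  CH3 → C:1 H:3
Element totals:
  C: 15
  H: 24

C15H24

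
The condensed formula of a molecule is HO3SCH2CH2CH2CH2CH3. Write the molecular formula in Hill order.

Atom tally by fragment:
  HO3SCH2 → C:1 H:3 S:1 O:3
  CH2 → C:1 H:2
  CH2 → C:1 H:2
  CH2 → C:1 H:2
  CH3 → C:1 H:3
Element totals:
  C: 5
  H: 12
  O: 3
  S: 1

C5H12O3S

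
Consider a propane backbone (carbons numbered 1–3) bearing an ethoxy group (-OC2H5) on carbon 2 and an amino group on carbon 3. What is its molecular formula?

C5H13NO

Atom tally by fragment:
  CH3 → C:1 H:3
  CH(OC2H5) → C:3 H:6 O:1
  CH2NH2 → C:1 H:4 N:1
Element totals:
  C: 5
  H: 13
  N: 1
  O: 1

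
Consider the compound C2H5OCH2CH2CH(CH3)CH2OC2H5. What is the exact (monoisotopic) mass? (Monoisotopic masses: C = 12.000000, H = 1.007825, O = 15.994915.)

160.1463

Atom tally by fragment:
  C2H5OCH2 → C:3 H:7 O:1
  CH2 → C:1 H:2
  CH(CH3) → C:2 H:4
  CH2OC2H5 → C:3 H:7 O:1
Element totals:
  C: 9
  H: 20
  O: 2
Molecular formula: C9H20O2.
  M = 9(12.0) + 20(1.007825) + 2(15.994915)
    = 108.000000 + 20.156500 + 31.989830 = 160.146330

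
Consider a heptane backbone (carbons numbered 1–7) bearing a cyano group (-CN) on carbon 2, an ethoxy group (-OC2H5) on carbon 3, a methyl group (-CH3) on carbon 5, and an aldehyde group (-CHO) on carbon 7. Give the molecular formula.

C12H21NO2

Atom tally by fragment:
  CH3 → C:1 H:3
  CH(CN) → C:2 H:1 N:1
  CH(OC2H5) → C:3 H:6 O:1
  CH2 → C:1 H:2
  CH(CH3) → C:2 H:4
  CH2 → C:1 H:2
  CH2CHO → C:2 H:3 O:1
Element totals:
  C: 12
  H: 21
  N: 1
  O: 2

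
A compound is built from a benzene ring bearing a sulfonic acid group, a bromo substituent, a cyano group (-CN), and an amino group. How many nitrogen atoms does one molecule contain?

Atom tally by fragment:
  benzene ring core → C:6 H:6
  (− 4 ring H displaced by substituents)
  + SO3H → S:1 O:3 H:1
  + Br → Br:1
  + CN → C:1 N:1
  + NH2 → N:1 H:2
Element totals:
  C: 7
  H: 5
  Br: 1
  N: 2
  O: 3
  S: 1

2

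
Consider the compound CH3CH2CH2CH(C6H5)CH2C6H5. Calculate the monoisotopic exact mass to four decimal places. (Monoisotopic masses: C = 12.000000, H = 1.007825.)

224.1565

Element totals:
  C: 17
  H: 20
Molecular formula: C17H20.
  M = 17(12.0) + 20(1.007825)
    = 204.000000 + 20.156500 = 224.156500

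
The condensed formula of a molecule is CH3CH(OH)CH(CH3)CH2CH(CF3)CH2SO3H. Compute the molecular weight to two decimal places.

264.26 g/mol

Element totals:
  C: 8
  H: 15
  F: 3
  O: 4
  S: 1
Molecular formula: C8H15F3O4S.
  M = 8(12.011) + 15(1.008) + 3(18.998) + 4(15.999) + 32.06
    = 96.088 + 15.120 + 56.994 + 63.996 + 32.060 = 264.258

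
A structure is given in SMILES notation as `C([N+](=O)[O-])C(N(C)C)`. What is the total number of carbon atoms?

4

Atom tally by fragment:
  O2NCH2 → C:1 H:2 N:1 O:2
  CH2N(CH3)2 → C:3 H:8 N:1
Element totals:
  C: 4
  H: 10
  N: 2
  O: 2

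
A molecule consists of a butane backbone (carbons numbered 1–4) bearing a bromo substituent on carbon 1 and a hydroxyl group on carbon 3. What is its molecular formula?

C4H9BrO

Atom tally by fragment:
  BrCH2 → C:1 H:2 Br:1
  CH2 → C:1 H:2
  CH(OH) → C:1 H:2 O:1
  CH3 → C:1 H:3
Element totals:
  C: 4
  H: 9
  Br: 1
  O: 1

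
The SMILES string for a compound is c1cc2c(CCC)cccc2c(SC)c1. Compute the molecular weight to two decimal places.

Atom tally by fragment:
  naphthalene ring system core → C:10 H:8
  (− 2 ring H displaced by substituents)
  + CH2CH2CH3 → C:3 H:7
  + SCH3 → C:1 H:3 S:1
Element totals:
  C: 14
  H: 16
  S: 1
Molecular formula: C14H16S.
  M = 14(12.011) + 16(1.008) + 32.06
    = 168.154 + 16.128 + 32.060 = 216.342

216.34 g/mol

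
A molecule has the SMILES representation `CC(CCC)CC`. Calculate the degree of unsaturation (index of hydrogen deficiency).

Atom tally by fragment:
  CH3 → C:1 H:3
  CH(CH2CH2CH3) → C:4 H:8
  CH2 → C:1 H:2
  CH3 → C:1 H:3
Element totals:
  C: 7
  H: 16
Molecular formula: C7H16.
DoU = (2C + 2 + N − H − X) / 2 = (2·7 + 2 + 0 − 16 − 0) / 2 = 0.

0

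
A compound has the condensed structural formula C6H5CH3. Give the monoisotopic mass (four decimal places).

Element totals:
  C: 7
  H: 8
Molecular formula: C7H8.
  M = 7(12.0) + 8(1.007825)
    = 84.000000 + 8.062600 = 92.062600

92.0626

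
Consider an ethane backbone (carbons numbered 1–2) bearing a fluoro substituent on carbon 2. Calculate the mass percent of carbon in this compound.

49.98%

Atom tally by fragment:
  CH3 → C:1 H:3
  CH2F → C:1 H:2 F:1
Element totals:
  C: 2
  H: 5
  F: 1
Molecular formula: C2H5F.
Molar mass = 48.060 g/mol.
Mass from C: 2 × 12.011 = 24.022 g/mol.
%C = 24.022 / 48.060 × 100 = 49.98%.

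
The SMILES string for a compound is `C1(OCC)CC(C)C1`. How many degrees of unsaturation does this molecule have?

Atom tally by fragment:
  cyclobutane ring core → C:4 H:8
  (− 2 ring H displaced by substituents)
  + OC2H5 → C:2 H:5 O:1
  + CH3 → C:1 H:3
Element totals:
  C: 7
  H: 14
  O: 1
Molecular formula: C7H14O.
DoU = (2C + 2 + N − H − X) / 2 = (2·7 + 2 + 0 − 14 − 0) / 2 = 1.

1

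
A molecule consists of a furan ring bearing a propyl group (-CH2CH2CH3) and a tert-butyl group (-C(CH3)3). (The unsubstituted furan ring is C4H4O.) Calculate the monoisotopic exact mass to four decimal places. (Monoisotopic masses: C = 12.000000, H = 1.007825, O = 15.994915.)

Atom tally by fragment:
  furan ring core → C:4 H:4 O:1
  (− 2 ring H displaced by substituents)
  + CH2CH2CH3 → C:3 H:7
  + C(CH3)3 → C:4 H:9
Element totals:
  C: 11
  H: 18
  O: 1
Molecular formula: C11H18O.
  M = 11(12.0) + 18(1.007825) + 15.994915
    = 132.000000 + 18.140850 + 15.994915 = 166.135765

166.1358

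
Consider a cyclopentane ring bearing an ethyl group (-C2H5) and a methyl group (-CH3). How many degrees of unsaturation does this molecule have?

1

Atom tally by fragment:
  cyclopentane ring core → C:5 H:10
  (− 2 ring H displaced by substituents)
  + C2H5 → C:2 H:5
  + CH3 → C:1 H:3
Element totals:
  C: 8
  H: 16
Molecular formula: C8H16.
DoU = (2C + 2 + N − H − X) / 2 = (2·8 + 2 + 0 − 16 − 0) / 2 = 1.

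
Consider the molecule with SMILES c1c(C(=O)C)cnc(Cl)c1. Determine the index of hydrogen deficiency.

5

Atom tally by fragment:
  pyridine ring core → C:5 H:5 N:1
  (− 2 ring H displaced by substituents)
  + COCH3 → C:2 H:3 O:1
  + Cl → Cl:1
Element totals:
  C: 7
  H: 6
  Cl: 1
  N: 1
  O: 1
Molecular formula: C7H6ClNO.
DoU = (2C + 2 + N − H − X) / 2 = (2·7 + 2 + 1 − 6 − 1) / 2 = 5.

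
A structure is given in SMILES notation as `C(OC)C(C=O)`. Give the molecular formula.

Atom tally by fragment:
  CH3OCH2 → C:2 H:5 O:1
  CH2CHO → C:2 H:3 O:1
Element totals:
  C: 4
  H: 8
  O: 2

C4H8O2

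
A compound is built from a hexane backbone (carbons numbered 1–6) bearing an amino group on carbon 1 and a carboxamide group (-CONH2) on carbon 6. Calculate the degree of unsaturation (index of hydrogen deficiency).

Atom tally by fragment:
  H2NCH2 → C:1 H:4 N:1
  CH2 → C:1 H:2
  CH2 → C:1 H:2
  CH2 → C:1 H:2
  CH2 → C:1 H:2
  CH2CONH2 → C:2 H:4 O:1 N:1
Element totals:
  C: 7
  H: 16
  N: 2
  O: 1
Molecular formula: C7H16N2O.
DoU = (2C + 2 + N − H − X) / 2 = (2·7 + 2 + 2 − 16 − 0) / 2 = 1.

1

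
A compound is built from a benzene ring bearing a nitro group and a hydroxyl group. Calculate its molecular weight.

139.11 g/mol

Atom tally by fragment:
  benzene ring core → C:6 H:6
  (− 2 ring H displaced by substituents)
  + NO2 → N:1 O:2
  + OH → O:1 H:1
Element totals:
  C: 6
  H: 5
  N: 1
  O: 3
Molecular formula: C6H5NO3.
  M = 6(12.011) + 5(1.008) + 14.007 + 3(15.999)
    = 72.066 + 5.040 + 14.007 + 47.997 = 139.110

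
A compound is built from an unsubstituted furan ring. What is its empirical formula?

Atom tally by fragment:
  furan ring core → C:4 H:4 O:1
Element totals:
  C: 4
  H: 4
  O: 1
Molecular formula: C4H4O.
gcd of subscripts (4, 4, 1) = 1, so the empirical formula equals the molecular formula.

C4H4O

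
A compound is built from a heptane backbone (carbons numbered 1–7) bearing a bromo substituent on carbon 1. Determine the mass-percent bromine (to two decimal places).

Atom tally by fragment:
  BrCH2 → C:1 H:2 Br:1
  CH2 → C:1 H:2
  CH2 → C:1 H:2
  CH2 → C:1 H:2
  CH2 → C:1 H:2
  CH2 → C:1 H:2
  CH3 → C:1 H:3
Element totals:
  C: 7
  H: 15
  Br: 1
Molecular formula: C7H15Br.
Molar mass = 179.101 g/mol.
Mass from Br: 1 × 79.904 = 79.904 g/mol.
%Br = 79.904 / 179.101 × 100 = 44.61%.

44.61%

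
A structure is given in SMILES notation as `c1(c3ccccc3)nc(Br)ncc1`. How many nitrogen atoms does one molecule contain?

Atom tally by fragment:
  pyrimidine ring core → C:4 H:4 N:2
  (− 2 ring H displaced by substituents)
  + C6H5 → C:6 H:5
  + Br → Br:1
Element totals:
  C: 10
  H: 7
  Br: 1
  N: 2

2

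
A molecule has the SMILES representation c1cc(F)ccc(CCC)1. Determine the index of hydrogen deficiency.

4

Atom tally by fragment:
  benzene ring core → C:6 H:6
  (− 2 ring H displaced by substituents)
  + F → F:1
  + CH2CH2CH3 → C:3 H:7
Element totals:
  C: 9
  H: 11
  F: 1
Molecular formula: C9H11F.
DoU = (2C + 2 + N − H − X) / 2 = (2·9 + 2 + 0 − 11 − 1) / 2 = 4.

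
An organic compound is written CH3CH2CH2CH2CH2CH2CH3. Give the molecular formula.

Element totals:
  C: 7
  H: 16

C7H16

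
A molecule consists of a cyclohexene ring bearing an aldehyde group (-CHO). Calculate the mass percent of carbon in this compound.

76.33%

Atom tally by fragment:
  cyclohexene ring core → C:6 H:10
  (− 1 ring H displaced by substituents)
  + CHO → C:1 H:1 O:1
Element totals:
  C: 7
  H: 10
  O: 1
Molecular formula: C7H10O.
Molar mass = 110.156 g/mol.
Mass from C: 7 × 12.011 = 84.077 g/mol.
%C = 84.077 / 110.156 × 100 = 76.33%.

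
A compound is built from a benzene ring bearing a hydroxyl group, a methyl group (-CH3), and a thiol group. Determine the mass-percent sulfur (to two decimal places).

Atom tally by fragment:
  benzene ring core → C:6 H:6
  (− 3 ring H displaced by substituents)
  + OH → O:1 H:1
  + CH3 → C:1 H:3
  + SH → S:1 H:1
Element totals:
  C: 7
  H: 8
  O: 1
  S: 1
Molecular formula: C7H8OS.
Molar mass = 140.200 g/mol.
Mass from S: 1 × 32.06 = 32.060 g/mol.
%S = 32.060 / 140.200 × 100 = 22.87%.

22.87%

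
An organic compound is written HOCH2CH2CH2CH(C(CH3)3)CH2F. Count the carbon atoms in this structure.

9

Atom tally by fragment:
  HOCH2CH2 → C:2 H:5 O:1
  CH2 → C:1 H:2
  CH(C(CH3)3) → C:5 H:10
  CH2F → C:1 H:2 F:1
Element totals:
  C: 9
  H: 19
  F: 1
  O: 1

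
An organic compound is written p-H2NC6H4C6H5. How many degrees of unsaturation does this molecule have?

Atom tally by fragment:
  benzene ring core → C:6 H:6
  (− 2 ring H displaced by substituents)
  + NH2 → N:1 H:2
  + C6H5 → C:6 H:5
Element totals:
  C: 12
  H: 11
  N: 1
Molecular formula: C12H11N.
DoU = (2C + 2 + N − H − X) / 2 = (2·12 + 2 + 1 − 11 − 0) / 2 = 8.

8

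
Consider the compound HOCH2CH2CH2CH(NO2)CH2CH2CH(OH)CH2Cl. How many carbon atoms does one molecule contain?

Element totals:
  C: 8
  H: 16
  Cl: 1
  N: 1
  O: 4

8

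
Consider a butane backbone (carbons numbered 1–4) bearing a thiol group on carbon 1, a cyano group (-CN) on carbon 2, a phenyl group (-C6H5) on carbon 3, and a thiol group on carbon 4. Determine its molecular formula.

C11H13NS2

Atom tally by fragment:
  HSCH2 → C:1 H:3 S:1
  CH(CN) → C:2 H:1 N:1
  CH(C6H5) → C:7 H:6
  CH2SH → C:1 H:3 S:1
Element totals:
  C: 11
  H: 13
  N: 1
  S: 2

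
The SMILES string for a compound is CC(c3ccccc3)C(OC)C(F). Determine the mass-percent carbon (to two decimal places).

Atom tally by fragment:
  CH3 → C:1 H:3
  CH(C6H5) → C:7 H:6
  CH(OCH3) → C:2 H:4 O:1
  CH2F → C:1 H:2 F:1
Element totals:
  C: 11
  H: 15
  F: 1
  O: 1
Molecular formula: C11H15FO.
Molar mass = 182.238 g/mol.
Mass from C: 11 × 12.011 = 132.121 g/mol.
%C = 132.121 / 182.238 × 100 = 72.50%.

72.50%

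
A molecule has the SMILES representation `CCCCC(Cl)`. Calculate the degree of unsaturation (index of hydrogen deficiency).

0

Atom tally by fragment:
  CH3 → C:1 H:3
  CH2 → C:1 H:2
  CH2 → C:1 H:2
  CH2 → C:1 H:2
  CH2Cl → C:1 H:2 Cl:1
Element totals:
  C: 5
  H: 11
  Cl: 1
Molecular formula: C5H11Cl.
DoU = (2C + 2 + N − H − X) / 2 = (2·5 + 2 + 0 − 11 − 1) / 2 = 0.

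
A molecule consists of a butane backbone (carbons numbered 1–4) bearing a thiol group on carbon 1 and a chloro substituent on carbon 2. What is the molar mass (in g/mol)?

124.63 g/mol

Atom tally by fragment:
  HSCH2 → C:1 H:3 S:1
  CH(Cl) → C:1 H:1 Cl:1
  CH2 → C:1 H:2
  CH3 → C:1 H:3
Element totals:
  C: 4
  H: 9
  Cl: 1
  S: 1
Molecular formula: C4H9ClS.
  M = 4(12.011) + 9(1.008) + 35.45 + 32.06
    = 48.044 + 9.072 + 35.450 + 32.060 = 124.626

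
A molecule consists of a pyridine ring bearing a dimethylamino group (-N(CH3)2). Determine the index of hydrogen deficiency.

Atom tally by fragment:
  pyridine ring core → C:5 H:5 N:1
  (− 1 ring H displaced by substituents)
  + N(CH3)2 → N:1 C:2 H:6
Element totals:
  C: 7
  H: 10
  N: 2
Molecular formula: C7H10N2.
DoU = (2C + 2 + N − H − X) / 2 = (2·7 + 2 + 2 − 10 − 0) / 2 = 4.

4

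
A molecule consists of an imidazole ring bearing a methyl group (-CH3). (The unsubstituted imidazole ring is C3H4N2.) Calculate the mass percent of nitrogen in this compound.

Atom tally by fragment:
  imidazole ring core → C:3 H:4 N:2
  (− 1 ring H displaced by substituents)
  + CH3 → C:1 H:3
Element totals:
  C: 4
  H: 6
  N: 2
Molecular formula: C4H6N2.
Molar mass = 82.106 g/mol.
Mass from N: 2 × 14.007 = 28.014 g/mol.
%N = 28.014 / 82.106 × 100 = 34.12%.

34.12%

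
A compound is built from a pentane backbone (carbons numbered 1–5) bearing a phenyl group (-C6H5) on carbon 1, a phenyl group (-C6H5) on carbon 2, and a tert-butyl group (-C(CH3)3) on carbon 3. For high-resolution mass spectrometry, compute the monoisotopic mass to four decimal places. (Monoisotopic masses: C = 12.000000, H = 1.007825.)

Atom tally by fragment:
  C6H5CH2 → C:7 H:7
  CH(C6H5) → C:7 H:6
  CH(C(CH3)3) → C:5 H:10
  CH2 → C:1 H:2
  CH3 → C:1 H:3
Element totals:
  C: 21
  H: 28
Molecular formula: C21H28.
  M = 21(12.0) + 28(1.007825)
    = 252.000000 + 28.219100 = 280.219100

280.2191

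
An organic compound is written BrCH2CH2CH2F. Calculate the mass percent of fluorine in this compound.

Element totals:
  C: 3
  H: 6
  Br: 1
  F: 1
Molecular formula: C3H6BrF.
Molar mass = 140.983 g/mol.
Mass from F: 1 × 18.998 = 18.998 g/mol.
%F = 18.998 / 140.983 × 100 = 13.48%.

13.48%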